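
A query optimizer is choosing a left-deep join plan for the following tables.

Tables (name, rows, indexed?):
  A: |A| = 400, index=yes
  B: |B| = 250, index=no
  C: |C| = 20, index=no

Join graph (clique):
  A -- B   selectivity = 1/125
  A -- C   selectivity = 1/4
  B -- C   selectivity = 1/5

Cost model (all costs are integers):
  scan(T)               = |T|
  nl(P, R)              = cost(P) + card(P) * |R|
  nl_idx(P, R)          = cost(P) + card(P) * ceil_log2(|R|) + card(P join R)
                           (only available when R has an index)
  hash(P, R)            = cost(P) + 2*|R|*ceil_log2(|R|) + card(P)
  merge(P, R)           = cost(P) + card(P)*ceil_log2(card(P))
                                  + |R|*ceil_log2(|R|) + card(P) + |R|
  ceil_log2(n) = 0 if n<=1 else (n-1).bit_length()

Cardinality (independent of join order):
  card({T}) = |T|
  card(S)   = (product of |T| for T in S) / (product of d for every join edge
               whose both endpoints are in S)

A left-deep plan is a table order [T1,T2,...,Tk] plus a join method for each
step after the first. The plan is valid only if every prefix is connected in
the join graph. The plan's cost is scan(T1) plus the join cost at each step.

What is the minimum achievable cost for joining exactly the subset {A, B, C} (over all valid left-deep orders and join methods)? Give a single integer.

4300

Selinger DP over subsets of {A,B,C}:
  {A}: scan cost=400, card=400
  {B}: scan cost=250, card=250
  {C}: scan cost=20, card=20
  {AB}: card=800; try (A,nl_idx)→3300, (B,hash)→4800, (A,merge)→6500, (B,merge)→6650, (A,hash)→7700, (A,nl)→100250 …(+1); best=3300 via (A,nl_idx)
  {AC}: card=2000; try (C,hash)→1000, (A,nl_idx)→2200, (A,merge)→4140, (C,merge)→4520, (A,hash)→7240, (A,nl)→8020 …(+1); best=1000 via (C,hash)
  {BC}: card=1000; try (C,hash)→700, (B,merge)→2390, (C,merge)→2620, (B,hash)→4040, (B,nl)→5020, (C,nl)→5250; best=700 via (C,hash)
  {ABC}: card=800; try (C,hash)→4300, (B,hash)→7000, (A,hash)→8900, (A,nl_idx)→10500, (C,merge)→12220, (A,merge)→15700 …(+4); best=4300 via (C,hash)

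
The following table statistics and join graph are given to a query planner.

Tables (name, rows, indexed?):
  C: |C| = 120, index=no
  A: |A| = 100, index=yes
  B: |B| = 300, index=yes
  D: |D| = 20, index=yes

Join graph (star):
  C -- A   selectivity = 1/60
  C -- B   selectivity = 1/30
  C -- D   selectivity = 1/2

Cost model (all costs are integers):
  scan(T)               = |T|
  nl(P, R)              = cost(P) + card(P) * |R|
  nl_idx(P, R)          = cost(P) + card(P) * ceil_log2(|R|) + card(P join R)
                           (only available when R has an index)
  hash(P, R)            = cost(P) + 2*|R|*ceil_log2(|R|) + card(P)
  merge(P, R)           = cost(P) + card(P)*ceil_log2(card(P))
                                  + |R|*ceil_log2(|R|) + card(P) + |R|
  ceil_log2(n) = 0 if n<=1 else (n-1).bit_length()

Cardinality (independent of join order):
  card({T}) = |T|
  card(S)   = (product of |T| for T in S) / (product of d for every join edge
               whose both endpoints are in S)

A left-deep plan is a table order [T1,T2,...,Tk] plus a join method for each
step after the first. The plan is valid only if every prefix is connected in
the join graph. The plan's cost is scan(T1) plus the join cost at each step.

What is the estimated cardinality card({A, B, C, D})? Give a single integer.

Tables in S: A(100), B(300), C(120), D(20)
Edges inside S: C-A(d=60), C-B(d=30), C-D(d=2)
numerator = 100 * 300 * 120 * 20 = 72000000
denominator = 60 * 30 * 2 = 3600
card(S) = 72000000 / 3600 = 20000

20000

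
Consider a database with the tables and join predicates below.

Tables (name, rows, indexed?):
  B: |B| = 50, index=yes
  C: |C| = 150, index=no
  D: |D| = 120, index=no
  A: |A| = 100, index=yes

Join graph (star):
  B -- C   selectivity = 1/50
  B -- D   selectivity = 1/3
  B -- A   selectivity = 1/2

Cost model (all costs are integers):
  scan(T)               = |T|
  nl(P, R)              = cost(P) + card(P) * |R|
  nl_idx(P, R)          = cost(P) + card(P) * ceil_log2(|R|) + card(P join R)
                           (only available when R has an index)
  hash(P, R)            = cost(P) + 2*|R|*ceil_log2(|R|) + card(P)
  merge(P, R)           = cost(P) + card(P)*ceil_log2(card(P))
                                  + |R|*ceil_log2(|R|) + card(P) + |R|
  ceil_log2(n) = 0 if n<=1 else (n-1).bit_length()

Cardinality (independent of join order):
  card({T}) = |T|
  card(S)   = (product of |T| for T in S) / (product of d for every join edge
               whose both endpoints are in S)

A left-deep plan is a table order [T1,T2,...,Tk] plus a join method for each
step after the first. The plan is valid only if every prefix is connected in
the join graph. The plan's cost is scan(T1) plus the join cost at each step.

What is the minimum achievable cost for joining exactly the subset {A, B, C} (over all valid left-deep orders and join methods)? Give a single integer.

Selinger DP over subsets of {A,B,C}:
  {B}: scan cost=50, card=50
  {C}: scan cost=150, card=150
  {A}: scan cost=100, card=100
  {BC}: card=150; try (B,hash)→900, (B,nl_idx)→1200, (C,merge)→1750, (B,merge)→1850, (C,hash)→2500, (C,nl)→7550 …(+1); best=900 via (B,hash)
  {AB}: card=2500; try (B,hash)→800, (A,merge)→1200, (B,merge)→1250, (A,hash)→1500, (A,nl_idx)→2900, (B,nl_idx)→3200 …(+2); best=800 via (B,hash)
  {ABC}: card=7500; try (A,hash)→2450, (A,merge)→3050, (C,hash)→5700, (A,nl_idx)→9450, (A,nl)→15900, (C,merge)→34650 …(+1); best=2450 via (A,hash)

2450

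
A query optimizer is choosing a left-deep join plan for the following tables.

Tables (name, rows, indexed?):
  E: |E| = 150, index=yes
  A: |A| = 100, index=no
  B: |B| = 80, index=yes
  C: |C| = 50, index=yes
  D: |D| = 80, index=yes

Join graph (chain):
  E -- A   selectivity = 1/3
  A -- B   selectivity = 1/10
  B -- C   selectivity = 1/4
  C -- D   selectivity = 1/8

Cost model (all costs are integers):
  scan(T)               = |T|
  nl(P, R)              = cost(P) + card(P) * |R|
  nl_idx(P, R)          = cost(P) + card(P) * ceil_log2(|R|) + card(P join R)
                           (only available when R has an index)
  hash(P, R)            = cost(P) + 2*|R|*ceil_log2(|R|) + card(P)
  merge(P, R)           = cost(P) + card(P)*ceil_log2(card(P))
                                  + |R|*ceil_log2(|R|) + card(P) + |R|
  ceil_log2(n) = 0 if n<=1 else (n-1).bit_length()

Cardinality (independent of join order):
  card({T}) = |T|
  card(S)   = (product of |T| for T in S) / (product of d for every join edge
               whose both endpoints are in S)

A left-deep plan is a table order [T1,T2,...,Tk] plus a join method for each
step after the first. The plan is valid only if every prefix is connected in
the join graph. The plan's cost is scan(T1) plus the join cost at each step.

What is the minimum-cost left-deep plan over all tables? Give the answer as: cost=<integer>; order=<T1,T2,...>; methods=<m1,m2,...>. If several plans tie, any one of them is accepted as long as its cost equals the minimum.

cost=116180; order=D,C,B,A,E; methods=hash,hash,hash,hash

Selinger DP (subsets sized 1..n):
  {E}: scan cost=150, card=150
  {A}: scan cost=100, card=100
  {B}: scan cost=80, card=80
  {C}: scan cost=50, card=50
  {D}: scan cost=80, card=80
  {AE}: card=5000; try (A,hash)→1700, (E,merge)→2250, (A,merge)→2300, (E,hash)→2600, (E,nl_idx)→5900, (E,nl)→15100 …(+1); best=1700 via (A,hash)
  {AB}: card=800; try (B,hash)→1320, (A,merge)→1520, (B,merge)→1540, (A,hash)→1560, (B,nl_idx)→1600, (A,nl)→8080 …(+1); best=1320 via (B,hash)
  {BC}: card=1000; try (C,hash)→760, (B,merge)→1040, (C,merge)→1070, (B,hash)→1220, (B,nl_idx)→1400, (C,nl_idx)→1560 …(+2); best=760 via (C,hash)
  {CD}: card=500; try (C,hash)→760, (D,nl_idx)→900, (D,merge)→1040, (C,nl_idx)→1060, (C,merge)→1070, (D,hash)→1220 …(+2); best=760 via (C,hash)
  {ABE}: card=40000; try (E,hash)→4520, (B,hash)→7820, (E,merge)→11470, (E,nl_idx)→47720, (B,merge)→72340, (B,nl_idx)→76700 …(+2); best=4520 via (E,hash)
  {ABC}: card=10000; try (C,hash)→2720, (A,hash)→3160, (C,merge)→10470, (A,merge)→12560, (C,nl_idx)→16120, (C,nl)→41320 …(+1); best=2720 via (C,hash)
  {BCD}: card=10000; try (B,hash)→2380, (D,hash)→2880, (B,merge)→6400, (D,merge)→12400, (B,nl_idx)→14260, (D,nl_idx)→17760 …(+2); best=2380 via (B,hash)
  {ABCE}: card=500000; try (E,hash)→15120, (C,hash)→45120, (E,merge)→154070, (E,nl_idx)→582720, (C,merge)→684870, (C,nl_idx)→744520 …(+2); best=15120 via (E,hash)
  {ABCD}: card=100000; try (A,hash)→13780, (D,hash)→13840, (A,merge)→153180, (D,merge)→153360, (D,nl_idx)→172720, (D,nl)→802720 …(+1); best=13780 via (A,hash)
  {ABCDE}: card=5000000; try (E,hash)→116180, (D,hash)→516240, (E,merge)→1815130, (E,nl_idx)→5813780, (D,nl_idx)→8515120, (D,merge)→10015760 …(+2); best=116180 via (E,hash)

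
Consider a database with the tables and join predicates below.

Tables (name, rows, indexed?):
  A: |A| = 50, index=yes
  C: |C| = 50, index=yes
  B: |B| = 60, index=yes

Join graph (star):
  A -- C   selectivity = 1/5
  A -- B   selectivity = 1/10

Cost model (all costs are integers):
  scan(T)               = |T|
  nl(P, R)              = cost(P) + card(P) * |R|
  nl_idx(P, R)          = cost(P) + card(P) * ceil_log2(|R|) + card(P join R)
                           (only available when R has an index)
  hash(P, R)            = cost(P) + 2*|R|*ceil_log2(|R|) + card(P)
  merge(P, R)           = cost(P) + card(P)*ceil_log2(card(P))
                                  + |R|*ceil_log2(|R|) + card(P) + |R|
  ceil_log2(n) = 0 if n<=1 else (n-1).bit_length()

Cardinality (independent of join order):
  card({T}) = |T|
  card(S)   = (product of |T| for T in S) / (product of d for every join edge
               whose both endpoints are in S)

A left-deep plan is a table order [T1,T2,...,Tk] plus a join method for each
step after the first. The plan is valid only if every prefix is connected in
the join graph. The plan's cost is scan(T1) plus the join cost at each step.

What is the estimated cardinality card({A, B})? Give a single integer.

Tables in S: A(50), B(60)
Edges inside S: A-B(d=10)
numerator = 50 * 60 = 3000
denominator = 10 = 10
card(S) = 3000 / 10 = 300

300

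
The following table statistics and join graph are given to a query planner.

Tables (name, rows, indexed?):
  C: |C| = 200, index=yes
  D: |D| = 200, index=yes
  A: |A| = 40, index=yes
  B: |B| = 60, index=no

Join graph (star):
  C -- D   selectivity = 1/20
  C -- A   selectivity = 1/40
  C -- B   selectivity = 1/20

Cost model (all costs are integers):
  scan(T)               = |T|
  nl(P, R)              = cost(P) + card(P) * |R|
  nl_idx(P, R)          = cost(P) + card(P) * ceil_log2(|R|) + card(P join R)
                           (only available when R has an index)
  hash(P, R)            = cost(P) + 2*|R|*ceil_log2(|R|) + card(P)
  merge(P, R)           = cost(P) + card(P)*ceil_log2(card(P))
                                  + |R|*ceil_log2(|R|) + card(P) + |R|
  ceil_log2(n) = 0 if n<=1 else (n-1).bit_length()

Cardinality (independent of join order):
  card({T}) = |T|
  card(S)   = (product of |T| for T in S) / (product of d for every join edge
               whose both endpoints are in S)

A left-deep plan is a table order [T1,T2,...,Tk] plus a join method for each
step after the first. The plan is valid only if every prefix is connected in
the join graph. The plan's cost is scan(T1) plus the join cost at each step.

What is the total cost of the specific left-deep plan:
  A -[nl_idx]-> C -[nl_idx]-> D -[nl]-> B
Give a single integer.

step 1: scan A: cost=40, card=40
step 2: join C via nl_idx
    card(P join C) = 40*200/(40) = 200
    cost = 40 + 40*8 + 200 = 560
step 3: join D via nl_idx
    card(P join D) = 200*200/(20) = 2000
    cost = 560 + 200*8 + 2000 = 4160
step 4: join B via nl
    card(P join B) = 2000*60/(20) = 6000
    cost = 4160 + 2000*60 = 124160

124160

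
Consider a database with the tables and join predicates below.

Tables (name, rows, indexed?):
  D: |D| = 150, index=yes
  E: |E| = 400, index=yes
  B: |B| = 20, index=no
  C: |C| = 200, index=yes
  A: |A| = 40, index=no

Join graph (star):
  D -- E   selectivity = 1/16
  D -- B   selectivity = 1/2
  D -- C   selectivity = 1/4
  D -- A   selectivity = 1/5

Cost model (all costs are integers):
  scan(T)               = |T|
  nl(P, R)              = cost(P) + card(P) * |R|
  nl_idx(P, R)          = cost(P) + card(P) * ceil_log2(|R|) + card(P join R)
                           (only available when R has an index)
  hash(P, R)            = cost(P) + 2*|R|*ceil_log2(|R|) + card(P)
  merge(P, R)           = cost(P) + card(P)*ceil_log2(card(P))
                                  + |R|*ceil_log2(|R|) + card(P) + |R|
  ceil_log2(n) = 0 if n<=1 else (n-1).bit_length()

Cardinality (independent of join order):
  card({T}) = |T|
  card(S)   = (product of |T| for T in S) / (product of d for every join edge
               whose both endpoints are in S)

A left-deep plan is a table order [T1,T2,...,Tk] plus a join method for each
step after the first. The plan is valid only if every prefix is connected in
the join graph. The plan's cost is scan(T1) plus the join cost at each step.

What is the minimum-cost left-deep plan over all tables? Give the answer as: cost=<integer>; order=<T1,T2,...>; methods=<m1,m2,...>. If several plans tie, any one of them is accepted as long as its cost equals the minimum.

Selinger DP (subsets sized 1..n):
  {D}: scan cost=150, card=150
  {E}: scan cost=400, card=400
  {B}: scan cost=20, card=20
  {C}: scan cost=200, card=200
  {A}: scan cost=40, card=40
  {DE}: card=3750; try (D,hash)→3200, (E,nl_idx)→5250, (E,merge)→5500, (D,merge)→5750, (D,nl_idx)→7350, (E,hash)→7500 …(+2); best=3200 via (D,hash)
  {BD}: card=1500; try (B,hash)→500, (D,merge)→1490, (B,merge)→1620, (D,nl_idx)→1680, (D,hash)→2440, (D,nl)→3020 …(+1); best=500 via (B,hash)
  {CD}: card=7500; try (D,hash)→2800, (C,merge)→3300, (D,merge)→3350, (C,hash)→3500, (C,nl_idx)→8850, (D,nl_idx)→9300 …(+2); best=2800 via (D,hash)
  {AD}: card=1200; try (A,hash)→780, (D,nl_idx)→1560, (D,merge)→1670, (A,merge)→1780, (D,hash)→2480, (D,nl)→6040 …(+1); best=780 via (A,hash)
  {BDE}: card=37500; try (B,hash)→7150, (E,hash)→9200, (E,merge)→22500, (E,nl_idx)→51500, (B,merge)→52070, (B,nl)→78200 …(+1); best=7150 via (B,hash)
  {CDE}: card=187500; try (C,hash)→10150, (E,hash)→17500, (C,merge)→53750, (E,merge)→111800, (C,nl_idx)→220700, (E,nl_idx)→257800 …(+2); best=10150 via (C,hash)
  {ADE}: card=30000; try (A,hash)→7430, (E,hash)→9180, (E,merge)→19180, (E,nl_idx)→41580, (A,merge)→52230, (A,nl)→153200 …(+1); best=7430 via (A,hash)
  {BCD}: card=75000; try (C,hash)→5200, (B,hash)→10500, (C,merge)→20300, (C,nl_idx)→87500, (B,merge)→107920, (B,nl)→152800 …(+1); best=5200 via (C,hash)
  {ABD}: card=12000; try (B,hash)→2180, (A,hash)→2480, (B,merge)→15300, (A,merge)→18780, (B,nl)→24780, (A,nl)→60500; best=2180 via (B,hash)
  {ACD}: card=60000; try (C,hash)→5180, (A,hash)→10780, (C,merge)→16980, (C,nl_idx)→70380, (A,merge)→108080, (C,nl)→240780 …(+1); best=5180 via (C,hash)
  {BCDE}: card=1875000; try (C,hash)→47850, (E,hash)→87400, (B,hash)→197850, (C,merge)→646450, (E,merge)→1359200, (C,nl_idx)→2182150 …(+5); best=47850 via (C,hash)
  {ABDE}: card=300000; try (E,hash)→21380, (B,hash)→37630, (A,hash)→45130, (E,merge)→186180, (E,nl_idx)→410180, (B,merge)→487550 …(+4); best=21380 via (E,hash)
  {ACDE}: card=1500000; try (C,hash)→40630, (E,hash)→72380, (A,hash)→198130, (C,merge)→489230, (E,merge)→1029180, (C,nl_idx)→1747430 …(+5); best=40630 via (C,hash)
  {ABCD}: card=600000; try (C,hash)→17380, (B,hash)→65380, (A,hash)→80680, (C,merge)→183980, (C,nl_idx)→698180, (B,merge)→1025300 …(+4); best=17380 via (C,hash)
  {ABCDE}: card=15000000; try (C,hash)→324580, (E,hash)→624580, (B,hash)→1540830, (A,hash)→1923330, (C,merge)→6023180, (E,merge)→12621380 …(+8); best=324580 via (C,hash)

cost=324580; order=D,A,B,E,C; methods=hash,hash,hash,hash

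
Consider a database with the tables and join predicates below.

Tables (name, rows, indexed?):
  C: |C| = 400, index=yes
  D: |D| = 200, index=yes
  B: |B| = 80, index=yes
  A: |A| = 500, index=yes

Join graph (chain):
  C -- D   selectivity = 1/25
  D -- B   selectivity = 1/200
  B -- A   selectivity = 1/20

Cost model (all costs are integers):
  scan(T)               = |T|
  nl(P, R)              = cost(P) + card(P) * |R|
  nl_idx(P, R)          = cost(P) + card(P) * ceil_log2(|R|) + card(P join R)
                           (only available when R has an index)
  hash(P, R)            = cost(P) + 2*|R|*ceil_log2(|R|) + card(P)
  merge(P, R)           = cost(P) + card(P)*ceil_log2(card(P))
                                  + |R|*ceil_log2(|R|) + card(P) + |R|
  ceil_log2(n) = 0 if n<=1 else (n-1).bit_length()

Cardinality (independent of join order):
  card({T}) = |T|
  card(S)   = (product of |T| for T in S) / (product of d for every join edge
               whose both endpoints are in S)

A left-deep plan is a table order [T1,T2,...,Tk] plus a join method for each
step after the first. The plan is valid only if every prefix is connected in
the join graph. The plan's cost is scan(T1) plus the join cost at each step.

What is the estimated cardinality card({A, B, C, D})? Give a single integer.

32000

Tables in S: A(500), B(80), C(400), D(200)
Edges inside S: C-D(d=25), D-B(d=200), B-A(d=20)
numerator = 500 * 80 * 400 * 200 = 3200000000
denominator = 25 * 200 * 20 = 100000
card(S) = 3200000000 / 100000 = 32000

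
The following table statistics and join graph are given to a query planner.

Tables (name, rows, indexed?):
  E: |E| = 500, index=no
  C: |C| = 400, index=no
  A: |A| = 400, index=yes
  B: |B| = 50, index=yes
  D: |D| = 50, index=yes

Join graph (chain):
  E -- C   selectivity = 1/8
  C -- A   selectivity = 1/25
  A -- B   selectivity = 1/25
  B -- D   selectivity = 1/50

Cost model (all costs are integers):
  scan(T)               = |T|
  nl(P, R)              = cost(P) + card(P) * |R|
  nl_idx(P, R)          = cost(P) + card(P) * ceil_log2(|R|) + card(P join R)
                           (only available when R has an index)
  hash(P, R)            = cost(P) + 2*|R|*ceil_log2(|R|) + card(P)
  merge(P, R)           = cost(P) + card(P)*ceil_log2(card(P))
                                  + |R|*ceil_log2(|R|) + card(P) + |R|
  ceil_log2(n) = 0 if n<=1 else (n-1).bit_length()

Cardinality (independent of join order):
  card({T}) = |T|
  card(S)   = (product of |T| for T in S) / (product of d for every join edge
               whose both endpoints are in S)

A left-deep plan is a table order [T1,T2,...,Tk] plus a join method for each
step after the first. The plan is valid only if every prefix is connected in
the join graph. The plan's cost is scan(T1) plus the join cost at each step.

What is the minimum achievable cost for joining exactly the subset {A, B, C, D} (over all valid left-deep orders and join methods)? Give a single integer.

Selinger DP over subsets of {A,B,C,D}:
  {C}: scan cost=400, card=400
  {A}: scan cost=400, card=400
  {B}: scan cost=50, card=50
  {D}: scan cost=50, card=50
  {AC}: card=6400; try (C,hash)→8000, (A,hash)→8000, (C,merge)→8400, (A,merge)→8400, (A,nl_idx)→10400, (C,nl)→160400 …(+1); best=8000 via (C,hash)
  {AB}: card=800; try (A,nl_idx)→1300, (B,hash)→1400, (B,nl_idx)→3600, (A,merge)→4400, (B,merge)→4750, (A,hash)→7300 …(+2); best=1300 via (A,nl_idx)
  {BD}: card=50; try (D,nl_idx)→400, (B,nl_idx)→400, (D,hash)→700, (B,hash)→700, (D,merge)→750, (B,merge)→750 …(+2); best=400 via (D,nl_idx)
  {ABC}: card=12800; try (C,hash)→9300, (C,merge)→14100, (B,hash)→15000, (B,nl_idx)→59200, (B,merge)→97950, (C,nl)→321300 …(+1); best=9300 via (C,hash)
  {ABD}: card=800; try (A,nl_idx)→1650, (D,hash)→2700, (A,merge)→4750, (D,nl_idx)→6900, (A,hash)→7650, (D,merge)→10450 …(+2); best=1650 via (A,nl_idx)
  {ABCD}: card=12800; try (C,hash)→9650, (C,merge)→14450, (D,hash)→22700, (D,nl_idx)→98900, (D,merge)→201650, (C,nl)→321650 …(+1); best=9650 via (C,hash)

9650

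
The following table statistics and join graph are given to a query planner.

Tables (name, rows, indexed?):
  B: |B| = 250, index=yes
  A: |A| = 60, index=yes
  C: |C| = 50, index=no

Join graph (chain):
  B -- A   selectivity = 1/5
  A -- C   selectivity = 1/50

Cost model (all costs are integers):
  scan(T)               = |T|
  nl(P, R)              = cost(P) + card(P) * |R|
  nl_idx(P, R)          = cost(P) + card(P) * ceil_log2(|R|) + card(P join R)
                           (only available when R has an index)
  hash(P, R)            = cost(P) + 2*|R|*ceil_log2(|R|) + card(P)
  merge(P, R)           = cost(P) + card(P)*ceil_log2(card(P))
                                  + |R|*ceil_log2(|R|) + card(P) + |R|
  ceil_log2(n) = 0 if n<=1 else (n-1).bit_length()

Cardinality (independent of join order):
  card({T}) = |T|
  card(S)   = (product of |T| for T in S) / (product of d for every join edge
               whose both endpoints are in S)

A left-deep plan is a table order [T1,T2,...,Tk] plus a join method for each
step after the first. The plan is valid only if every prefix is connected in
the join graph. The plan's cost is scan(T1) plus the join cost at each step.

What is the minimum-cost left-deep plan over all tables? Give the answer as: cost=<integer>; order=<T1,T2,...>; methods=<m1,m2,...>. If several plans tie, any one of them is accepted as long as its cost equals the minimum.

Selinger DP (subsets sized 1..n):
  {B}: scan cost=250, card=250
  {A}: scan cost=60, card=60
  {C}: scan cost=50, card=50
  {AB}: card=3000; try (A,hash)→1220, (B,merge)→2730, (A,merge)→2920, (B,nl_idx)→3540, (B,hash)→4120, (A,nl_idx)→4750 …(+2); best=1220 via (A,hash)
  {AC}: card=60; try (A,nl_idx)→410, (C,hash)→720, (A,hash)→820, (A,merge)→820, (C,merge)→830, (A,nl)→3050 …(+1); best=410 via (A,nl_idx)
  {ABC}: card=3000; try (B,merge)→3080, (B,nl_idx)→3890, (B,hash)→4470, (C,hash)→4820, (B,nl)→15410, (C,merge)→40570 …(+1); best=3080 via (B,merge)

cost=3080; order=C,A,B; methods=nl_idx,merge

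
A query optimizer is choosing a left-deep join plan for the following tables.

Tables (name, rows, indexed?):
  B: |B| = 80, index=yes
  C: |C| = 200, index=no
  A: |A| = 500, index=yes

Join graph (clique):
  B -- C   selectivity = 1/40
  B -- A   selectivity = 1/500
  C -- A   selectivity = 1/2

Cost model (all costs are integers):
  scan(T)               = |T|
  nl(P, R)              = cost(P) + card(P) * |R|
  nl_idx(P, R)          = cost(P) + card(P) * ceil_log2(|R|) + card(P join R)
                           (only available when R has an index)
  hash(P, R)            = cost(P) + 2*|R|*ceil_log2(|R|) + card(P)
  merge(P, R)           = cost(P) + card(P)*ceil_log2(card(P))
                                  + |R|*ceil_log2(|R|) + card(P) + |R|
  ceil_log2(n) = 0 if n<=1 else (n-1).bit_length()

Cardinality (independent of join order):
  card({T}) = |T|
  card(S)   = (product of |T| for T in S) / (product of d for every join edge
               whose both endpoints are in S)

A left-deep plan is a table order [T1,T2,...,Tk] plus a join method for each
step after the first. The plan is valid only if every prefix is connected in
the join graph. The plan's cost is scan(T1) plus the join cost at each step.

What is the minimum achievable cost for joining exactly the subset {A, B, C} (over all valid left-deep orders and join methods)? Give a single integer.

3320

Selinger DP over subsets of {A,B,C}:
  {B}: scan cost=80, card=80
  {C}: scan cost=200, card=200
  {A}: scan cost=500, card=500
  {BC}: card=400; try (B,hash)→1520, (B,nl_idx)→2000, (C,merge)→2520, (B,merge)→2640, (C,hash)→3360, (C,nl)→16080 …(+1); best=1520 via (B,hash)
  {AB}: card=80; try (A,nl_idx)→880, (B,hash)→2120, (B,nl_idx)→4080, (A,merge)→5720, (B,merge)→6140, (A,hash)→9160 …(+2); best=880 via (A,nl_idx)
  {AC}: card=50000; try (C,hash)→4200, (A,merge)→7000, (C,merge)→7300, (A,hash)→9400, (A,nl_idx)→52000, (A,nl)→100200 …(+1); best=4200 via (C,hash)
  {ABC}: card=200; try (C,merge)→3320, (C,hash)→4160, (A,nl_idx)→5320, (A,merge)→10520, (A,hash)→10920, (C,nl)→16880 …(+5); best=3320 via (C,merge)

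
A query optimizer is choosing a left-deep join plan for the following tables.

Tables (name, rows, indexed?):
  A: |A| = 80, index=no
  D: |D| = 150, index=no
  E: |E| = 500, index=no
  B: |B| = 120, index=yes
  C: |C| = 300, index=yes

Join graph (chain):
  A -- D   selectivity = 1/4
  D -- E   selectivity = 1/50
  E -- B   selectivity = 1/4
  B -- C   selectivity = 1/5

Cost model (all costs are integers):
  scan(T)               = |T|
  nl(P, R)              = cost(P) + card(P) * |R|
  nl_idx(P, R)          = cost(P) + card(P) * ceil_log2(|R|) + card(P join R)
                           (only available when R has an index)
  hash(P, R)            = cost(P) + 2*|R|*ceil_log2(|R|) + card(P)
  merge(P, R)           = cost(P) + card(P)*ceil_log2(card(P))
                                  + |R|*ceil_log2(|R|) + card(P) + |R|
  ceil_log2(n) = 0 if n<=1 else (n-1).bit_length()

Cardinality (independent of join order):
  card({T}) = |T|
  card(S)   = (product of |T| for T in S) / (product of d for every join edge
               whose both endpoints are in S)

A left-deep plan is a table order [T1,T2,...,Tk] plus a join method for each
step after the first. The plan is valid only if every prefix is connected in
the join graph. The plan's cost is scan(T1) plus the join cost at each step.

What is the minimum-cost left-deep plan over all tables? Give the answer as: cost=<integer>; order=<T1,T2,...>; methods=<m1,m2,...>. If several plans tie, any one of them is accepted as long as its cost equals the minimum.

Selinger DP (subsets sized 1..n):
  {A}: scan cost=80, card=80
  {D}: scan cost=150, card=150
  {E}: scan cost=500, card=500
  {B}: scan cost=120, card=120
  {C}: scan cost=300, card=300
  {AD}: card=3000; try (A,hash)→1420, (D,merge)→2070, (A,merge)→2140, (D,hash)→2560, (D,nl)→12080, (A,nl)→12150; best=1420 via (A,hash)
  {DE}: card=1500; try (D,hash)→3400, (E,merge)→6500, (D,merge)→6850, (E,hash)→9300, (E,nl)→75150, (D,nl)→75500; best=3400 via (D,hash)
  {BE}: card=15000; try (B,hash)→2680, (E,merge)→6080, (B,merge)→6460, (E,hash)→9240, (B,nl_idx)→19000, (E,nl)→60120 …(+1); best=2680 via (B,hash)
  {BC}: card=7200; try (B,hash)→2280, (C,merge)→4080, (B,merge)→4260, (C,hash)→5640, (C,nl_idx)→8400, (B,nl_idx)→9600 …(+2); best=2280 via (B,hash)
  {ADE}: card=30000; try (A,hash)→6020, (E,hash)→13420, (A,merge)→22040, (E,merge)→45420, (A,nl)→123400, (E,nl)→1501420; best=6020 via (A,hash)
  {BDE}: card=45000; try (B,hash)→6580, (D,hash)→20080, (B,merge)→22360, (B,nl_idx)→58900, (B,nl)→183400, (D,merge)→229030 …(+1); best=6580 via (B,hash)
  {BCE}: card=900000; try (E,hash)→18480, (C,hash)→23080, (E,merge)→108080, (C,merge)→230680, (C,nl_idx)→1037680, (E,nl)→3602280 …(+1); best=18480 via (E,hash)
  {ABDE}: card=900000; try (B,hash)→37700, (A,hash)→52700, (B,merge)→486980, (A,merge)→772220, (B,nl_idx)→1116020, (B,nl)→3606020 …(+1); best=37700 via (B,hash)
  {BCDE}: card=2700000; try (C,hash)→56980, (C,merge)→774580, (D,hash)→920880, (C,nl_idx)→3111580, (C,nl)→13506580, (D,merge)→18919830 …(+1); best=56980 via (C,hash)
  {ABCDE}: card=54000000; try (C,hash)→943100, (A,hash)→2758100, (C,merge)→18940700, (C,nl_idx)→62137700, (A,merge)→62157620, (A,nl)→216056980 …(+1); best=943100 via (C,hash)

cost=943100; order=E,D,A,B,C; methods=hash,hash,hash,hash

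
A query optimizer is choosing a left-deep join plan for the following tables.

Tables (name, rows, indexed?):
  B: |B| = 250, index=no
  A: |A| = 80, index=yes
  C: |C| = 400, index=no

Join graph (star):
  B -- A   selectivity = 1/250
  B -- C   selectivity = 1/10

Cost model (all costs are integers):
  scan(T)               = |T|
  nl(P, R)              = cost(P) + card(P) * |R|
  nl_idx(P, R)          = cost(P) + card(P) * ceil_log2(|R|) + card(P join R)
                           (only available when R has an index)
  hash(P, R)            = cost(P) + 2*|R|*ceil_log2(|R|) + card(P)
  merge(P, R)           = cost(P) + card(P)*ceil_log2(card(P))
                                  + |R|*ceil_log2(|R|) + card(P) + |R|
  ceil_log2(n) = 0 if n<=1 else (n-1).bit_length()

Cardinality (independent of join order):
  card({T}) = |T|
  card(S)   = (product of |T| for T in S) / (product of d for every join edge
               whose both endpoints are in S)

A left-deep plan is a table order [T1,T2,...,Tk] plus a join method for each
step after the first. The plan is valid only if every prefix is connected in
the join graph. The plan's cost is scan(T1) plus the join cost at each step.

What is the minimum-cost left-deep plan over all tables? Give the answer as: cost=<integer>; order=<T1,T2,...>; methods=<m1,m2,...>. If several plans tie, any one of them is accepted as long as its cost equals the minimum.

cost=6260; order=B,A,C; methods=hash,merge

Selinger DP (subsets sized 1..n):
  {B}: scan cost=250, card=250
  {A}: scan cost=80, card=80
  {C}: scan cost=400, card=400
  {AB}: card=80; try (A,hash)→1620, (A,nl_idx)→2080, (B,merge)→2970, (A,merge)→3140, (B,hash)→4160, (B,nl)→20080 …(+1); best=1620 via (A,hash)
  {BC}: card=10000; try (B,hash)→4800, (C,merge)→6500, (B,merge)→6650, (C,hash)→7700, (C,nl)→100250, (B,nl)→100400; best=4800 via (B,hash)
  {ABC}: card=3200; try (C,merge)→6260, (C,hash)→8900, (A,hash)→15920, (C,nl)→33620, (A,nl_idx)→78000, (A,merge)→155440 …(+1); best=6260 via (C,merge)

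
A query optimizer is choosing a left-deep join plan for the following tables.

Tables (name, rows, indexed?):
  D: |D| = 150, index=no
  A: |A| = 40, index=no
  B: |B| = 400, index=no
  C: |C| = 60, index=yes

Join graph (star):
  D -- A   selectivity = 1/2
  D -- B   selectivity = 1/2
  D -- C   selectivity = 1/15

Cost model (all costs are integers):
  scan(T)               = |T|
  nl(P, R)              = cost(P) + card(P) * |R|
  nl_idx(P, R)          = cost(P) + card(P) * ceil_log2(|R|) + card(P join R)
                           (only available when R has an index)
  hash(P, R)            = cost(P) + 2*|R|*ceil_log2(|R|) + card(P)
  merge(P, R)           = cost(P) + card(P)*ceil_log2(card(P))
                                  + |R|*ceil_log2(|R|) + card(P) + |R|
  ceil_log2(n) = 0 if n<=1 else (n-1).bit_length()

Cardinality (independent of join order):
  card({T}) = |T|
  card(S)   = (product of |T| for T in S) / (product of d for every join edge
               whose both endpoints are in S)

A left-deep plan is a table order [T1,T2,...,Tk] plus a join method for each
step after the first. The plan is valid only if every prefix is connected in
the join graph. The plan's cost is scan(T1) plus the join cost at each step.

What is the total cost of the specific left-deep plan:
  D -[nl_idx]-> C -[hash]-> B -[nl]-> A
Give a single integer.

step 1: scan D: cost=150, card=150
step 2: join C via nl_idx
    card(P join C) = 150*60/(15) = 600
    cost = 150 + 150*6 + 600 = 1650
step 3: join B via hash
    card(P join B) = 600*400/(2) = 120000
    cost = 1650 + 2*400*9 + 600 = 9450
step 4: join A via nl
    card(P join A) = 120000*40/(2) = 2400000
    cost = 9450 + 120000*40 = 4809450

4809450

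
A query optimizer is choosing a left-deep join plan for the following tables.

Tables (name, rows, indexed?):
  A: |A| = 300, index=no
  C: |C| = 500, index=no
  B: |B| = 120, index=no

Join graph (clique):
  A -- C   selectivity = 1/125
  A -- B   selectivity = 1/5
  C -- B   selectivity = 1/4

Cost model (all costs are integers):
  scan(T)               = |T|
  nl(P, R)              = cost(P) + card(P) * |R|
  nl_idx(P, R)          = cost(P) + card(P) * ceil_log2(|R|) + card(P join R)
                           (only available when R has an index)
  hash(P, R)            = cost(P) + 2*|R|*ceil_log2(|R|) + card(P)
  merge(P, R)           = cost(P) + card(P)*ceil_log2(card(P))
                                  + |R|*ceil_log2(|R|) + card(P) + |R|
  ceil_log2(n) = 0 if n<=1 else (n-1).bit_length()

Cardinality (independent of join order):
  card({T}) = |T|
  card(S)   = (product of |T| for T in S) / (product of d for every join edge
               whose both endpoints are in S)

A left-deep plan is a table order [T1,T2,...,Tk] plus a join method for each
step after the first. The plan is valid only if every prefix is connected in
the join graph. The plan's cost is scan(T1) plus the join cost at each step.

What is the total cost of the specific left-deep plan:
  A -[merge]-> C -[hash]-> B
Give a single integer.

step 1: scan A: cost=300, card=300
step 2: join C via merge
    card(P join C) = 300*500/(125) = 1200
    cost = 300 + 300*9 + 500*9 + 300 + 500 = 8300
step 3: join B via hash
    card(P join B) = 1200*120/(5*4) = 7200
    cost = 8300 + 2*120*7 + 1200 = 11180

11180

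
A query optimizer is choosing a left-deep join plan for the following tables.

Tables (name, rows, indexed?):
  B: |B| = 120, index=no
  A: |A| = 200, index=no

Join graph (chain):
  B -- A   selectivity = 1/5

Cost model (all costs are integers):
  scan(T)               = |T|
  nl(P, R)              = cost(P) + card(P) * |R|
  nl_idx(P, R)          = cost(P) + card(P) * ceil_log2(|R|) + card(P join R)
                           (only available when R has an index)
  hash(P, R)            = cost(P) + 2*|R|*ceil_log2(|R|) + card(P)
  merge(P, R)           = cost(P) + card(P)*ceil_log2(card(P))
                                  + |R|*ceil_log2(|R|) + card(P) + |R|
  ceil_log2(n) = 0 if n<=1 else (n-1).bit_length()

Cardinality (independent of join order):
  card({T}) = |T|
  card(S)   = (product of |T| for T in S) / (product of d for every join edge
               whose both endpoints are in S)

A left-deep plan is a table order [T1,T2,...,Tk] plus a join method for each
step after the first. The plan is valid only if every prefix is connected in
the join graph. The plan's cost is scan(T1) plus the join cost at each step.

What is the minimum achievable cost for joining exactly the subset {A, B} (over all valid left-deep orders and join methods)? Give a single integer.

2080

Selinger DP over subsets of {A,B}:
  {B}: scan cost=120, card=120
  {A}: scan cost=200, card=200
  {AB}: card=4800; try (B,hash)→2080, (A,merge)→2880, (B,merge)→2960, (A,hash)→3440, (A,nl)→24120, (B,nl)→24200; best=2080 via (B,hash)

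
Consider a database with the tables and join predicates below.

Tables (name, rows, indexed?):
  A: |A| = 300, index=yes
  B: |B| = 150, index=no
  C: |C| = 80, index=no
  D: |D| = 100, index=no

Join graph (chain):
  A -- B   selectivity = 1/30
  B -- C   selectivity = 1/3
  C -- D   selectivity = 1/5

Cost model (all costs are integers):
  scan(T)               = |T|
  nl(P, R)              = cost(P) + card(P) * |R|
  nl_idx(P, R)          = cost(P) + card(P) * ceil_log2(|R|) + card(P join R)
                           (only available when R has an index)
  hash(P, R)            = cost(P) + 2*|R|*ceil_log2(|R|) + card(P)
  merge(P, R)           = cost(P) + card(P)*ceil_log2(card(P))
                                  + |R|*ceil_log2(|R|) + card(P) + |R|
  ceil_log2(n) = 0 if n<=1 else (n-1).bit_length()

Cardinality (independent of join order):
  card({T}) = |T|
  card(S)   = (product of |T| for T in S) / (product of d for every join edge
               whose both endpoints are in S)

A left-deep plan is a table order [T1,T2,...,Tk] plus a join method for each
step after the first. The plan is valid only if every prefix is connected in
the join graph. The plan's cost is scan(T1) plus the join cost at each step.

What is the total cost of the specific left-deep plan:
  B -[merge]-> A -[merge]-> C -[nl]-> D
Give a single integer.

step 1: scan B: cost=150, card=150
step 2: join A via merge
    card(P join A) = 150*300/(30) = 1500
    cost = 150 + 150*8 + 300*9 + 150 + 300 = 4500
step 3: join C via merge
    card(P join C) = 1500*80/(3) = 40000
    cost = 4500 + 1500*11 + 80*7 + 1500 + 80 = 23140
step 4: join D via nl
    card(P join D) = 40000*100/(5) = 800000
    cost = 23140 + 40000*100 = 4023140

4023140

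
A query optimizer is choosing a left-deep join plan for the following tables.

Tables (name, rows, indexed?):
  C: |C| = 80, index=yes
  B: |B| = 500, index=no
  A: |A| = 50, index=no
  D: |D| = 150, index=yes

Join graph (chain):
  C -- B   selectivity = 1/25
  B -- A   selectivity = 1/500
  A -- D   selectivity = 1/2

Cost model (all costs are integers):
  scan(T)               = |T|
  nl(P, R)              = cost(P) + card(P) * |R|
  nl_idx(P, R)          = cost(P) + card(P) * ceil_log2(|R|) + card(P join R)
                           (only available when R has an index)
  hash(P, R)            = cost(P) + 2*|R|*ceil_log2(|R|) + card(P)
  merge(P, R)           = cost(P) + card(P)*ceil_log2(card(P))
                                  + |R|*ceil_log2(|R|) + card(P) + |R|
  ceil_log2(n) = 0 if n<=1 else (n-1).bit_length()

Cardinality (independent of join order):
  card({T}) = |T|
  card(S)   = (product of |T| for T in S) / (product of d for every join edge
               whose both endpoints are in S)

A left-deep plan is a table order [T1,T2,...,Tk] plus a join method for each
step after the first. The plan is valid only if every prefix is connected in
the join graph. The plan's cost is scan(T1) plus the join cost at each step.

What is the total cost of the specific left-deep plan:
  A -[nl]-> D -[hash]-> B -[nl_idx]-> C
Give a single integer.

58550

step 1: scan A: cost=50, card=50
step 2: join D via nl
    card(P join D) = 50*150/(2) = 3750
    cost = 50 + 50*150 = 7550
step 3: join B via hash
    card(P join B) = 3750*500/(500) = 3750
    cost = 7550 + 2*500*9 + 3750 = 20300
step 4: join C via nl_idx
    card(P join C) = 3750*80/(25) = 12000
    cost = 20300 + 3750*7 + 12000 = 58550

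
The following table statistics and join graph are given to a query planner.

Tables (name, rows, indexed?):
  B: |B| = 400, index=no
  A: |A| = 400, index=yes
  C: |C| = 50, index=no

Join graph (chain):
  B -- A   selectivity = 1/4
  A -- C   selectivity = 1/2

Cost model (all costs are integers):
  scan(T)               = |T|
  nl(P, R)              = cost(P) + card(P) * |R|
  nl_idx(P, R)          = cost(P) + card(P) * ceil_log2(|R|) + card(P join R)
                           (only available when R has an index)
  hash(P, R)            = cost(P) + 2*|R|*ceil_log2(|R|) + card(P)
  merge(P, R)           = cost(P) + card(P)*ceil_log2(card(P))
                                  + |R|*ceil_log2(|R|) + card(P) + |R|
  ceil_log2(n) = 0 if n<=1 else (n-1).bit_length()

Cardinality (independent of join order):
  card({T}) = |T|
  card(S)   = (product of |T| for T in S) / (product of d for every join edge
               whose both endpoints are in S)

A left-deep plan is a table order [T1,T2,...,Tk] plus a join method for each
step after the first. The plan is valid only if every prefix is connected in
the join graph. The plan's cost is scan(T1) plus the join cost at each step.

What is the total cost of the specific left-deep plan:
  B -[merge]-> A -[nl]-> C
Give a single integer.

2008400

step 1: scan B: cost=400, card=400
step 2: join A via merge
    card(P join A) = 400*400/(4) = 40000
    cost = 400 + 400*9 + 400*9 + 400 + 400 = 8400
step 3: join C via nl
    card(P join C) = 40000*50/(2) = 1000000
    cost = 8400 + 40000*50 = 2008400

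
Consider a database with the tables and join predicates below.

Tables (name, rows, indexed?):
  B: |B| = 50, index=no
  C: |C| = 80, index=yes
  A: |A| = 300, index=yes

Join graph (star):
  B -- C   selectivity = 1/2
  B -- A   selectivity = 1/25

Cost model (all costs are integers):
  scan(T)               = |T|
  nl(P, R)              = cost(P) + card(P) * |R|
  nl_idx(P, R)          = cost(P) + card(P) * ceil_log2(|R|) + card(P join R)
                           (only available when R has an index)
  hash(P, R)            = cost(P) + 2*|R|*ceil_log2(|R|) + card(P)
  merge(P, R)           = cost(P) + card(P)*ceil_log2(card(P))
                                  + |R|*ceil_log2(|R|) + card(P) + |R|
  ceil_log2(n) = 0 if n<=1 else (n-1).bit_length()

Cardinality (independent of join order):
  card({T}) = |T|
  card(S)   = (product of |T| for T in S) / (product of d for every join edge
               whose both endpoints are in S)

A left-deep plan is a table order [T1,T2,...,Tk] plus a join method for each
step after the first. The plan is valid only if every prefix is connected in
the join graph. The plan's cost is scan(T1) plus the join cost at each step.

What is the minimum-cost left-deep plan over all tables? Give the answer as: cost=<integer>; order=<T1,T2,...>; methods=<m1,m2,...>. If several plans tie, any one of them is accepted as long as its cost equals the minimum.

Selinger DP (subsets sized 1..n):
  {B}: scan cost=50, card=50
  {C}: scan cost=80, card=80
  {A}: scan cost=300, card=300
  {BC}: card=2000; try (B,hash)→760, (C,merge)→1040, (B,merge)→1070, (C,hash)→1220, (C,nl_idx)→2400, (C,nl)→4050 …(+1); best=760 via (B,hash)
  {AB}: card=600; try (A,nl_idx)→1100, (B,hash)→1200, (A,merge)→3400, (B,merge)→3650, (A,hash)→5500, (A,nl)→15050 …(+1); best=1100 via (A,nl_idx)
  {ABC}: card=24000; try (C,hash)→2820, (A,hash)→8160, (C,merge)→8340, (A,merge)→27760, (C,nl_idx)→29300, (A,nl_idx)→42760 …(+2); best=2820 via (C,hash)

cost=2820; order=B,A,C; methods=nl_idx,hash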